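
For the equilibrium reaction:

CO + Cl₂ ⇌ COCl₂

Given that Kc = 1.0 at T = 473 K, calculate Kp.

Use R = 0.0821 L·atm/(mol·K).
K_p = 0.0258

Δn = (moles gaseous products) − (moles gaseous reactants) = -1
T = 473 K; RT = 0.0821 × 473 = 38.8333
Kp = Kc·(RT)^Δn = 1.0 × (38.8333)^-1 = 1.0 × 0.0257511 = 0.0258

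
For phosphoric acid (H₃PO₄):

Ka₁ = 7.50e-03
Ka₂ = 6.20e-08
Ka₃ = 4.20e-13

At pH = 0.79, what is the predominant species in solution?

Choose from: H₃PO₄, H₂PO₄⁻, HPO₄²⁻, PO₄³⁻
H₃PO₄

pKa1 = 2.12, pKa2 = 7.21, pKa3 = 12.38. Each pKa is the crossover between adjacent species; pH = 0.79 lies in the region where H₃PO₄ predominates.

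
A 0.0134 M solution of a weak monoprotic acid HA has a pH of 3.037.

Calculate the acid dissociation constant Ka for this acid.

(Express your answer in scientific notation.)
K_a = 6.76e-05

[H⁺] = 10^(−pH) = 10^(−3.037) = 9.183e-04 M. For HA ⇌ H⁺ + A⁻, Ka = x²/(C − x) = (9.183e-04)²/(0.0134 − 9.183e-04) = 6.76e-05.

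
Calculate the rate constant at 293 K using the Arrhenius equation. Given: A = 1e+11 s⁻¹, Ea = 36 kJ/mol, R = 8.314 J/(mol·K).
3.82e+04 s⁻¹

k = A·exp(-Ea/(R·T)) = 1e+11·exp(-36000/(8.314·293)) = 1e+11·exp(-14.7783) = 1e+11·3.8182e-07 = 3.82e+04 s⁻¹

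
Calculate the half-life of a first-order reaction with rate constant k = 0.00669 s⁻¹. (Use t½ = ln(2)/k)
103.61 s

t½ = ln(2)/k = 0.6931/0.00669 = 103.61 s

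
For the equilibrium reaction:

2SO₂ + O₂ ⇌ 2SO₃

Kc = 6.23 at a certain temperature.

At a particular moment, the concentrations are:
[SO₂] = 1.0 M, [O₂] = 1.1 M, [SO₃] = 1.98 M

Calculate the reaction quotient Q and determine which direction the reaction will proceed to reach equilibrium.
Q = 3.564, Q < K, reaction proceeds forward (toward products)

Q = ([SO₃]^2) / ([SO₂]^2 × [O₂])
  = ((1.98)^2) / ((1.0)^2·(1.1)) = 3.9204/1.1 = 3.564
Since Q = 3.564 < Kc = 6.23, the reaction proceeds forward (toward products) to reach equilibrium.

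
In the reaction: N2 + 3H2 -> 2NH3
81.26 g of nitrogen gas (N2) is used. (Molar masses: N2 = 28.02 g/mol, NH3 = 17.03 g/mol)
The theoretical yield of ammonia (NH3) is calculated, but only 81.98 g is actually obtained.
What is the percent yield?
Moles of N2 = 81.26 g ÷ 28.02 g/mol = 2.90007 mol
Mole ratio: 2 mol NH3 / 1 mol N2
Moles of NH3 = 2.90007 × (2/1) = 5.80014 mol
Theoretical yield = 5.80014 mol × 17.03 g/mol = 98.776 g
Actual yield = 81.98 g
Percent yield = (81.98 / 98.776) × 100% = 83.0%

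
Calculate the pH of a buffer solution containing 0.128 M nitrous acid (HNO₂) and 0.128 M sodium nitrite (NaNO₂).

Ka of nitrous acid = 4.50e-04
pH = 3.35

pKa = -log(4.50e-04) = 3.35. pH = pKa + log([A⁻]/[HA]) = 3.35 + log(0.128/0.128)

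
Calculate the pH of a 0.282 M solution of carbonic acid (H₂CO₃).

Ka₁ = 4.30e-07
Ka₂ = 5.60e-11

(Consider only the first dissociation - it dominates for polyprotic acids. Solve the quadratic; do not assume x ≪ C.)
pH = 3.46

x² + Ka₁·x − Ka₁·C = 0 with Ka₁ = 4.30e-07, C = 0.282.
x = (−Ka₁ + √(Ka₁² + 4·Ka₁·C))/2 = 3.4801e-04 M, so pH = 3.46.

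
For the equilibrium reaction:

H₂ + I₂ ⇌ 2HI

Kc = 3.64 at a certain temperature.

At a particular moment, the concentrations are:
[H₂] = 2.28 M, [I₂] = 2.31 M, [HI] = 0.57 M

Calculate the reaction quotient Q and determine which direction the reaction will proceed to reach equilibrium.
Q = 0.062, Q < K, reaction proceeds forward (toward products)

Q = ([HI]^2) / ([H₂] × [I₂])
  = ((0.57)^2) / ((2.28)·(2.31)) = 0.3249/5.2668 = 0.06169
Since Q = 0.06169 < Kc = 3.64, the reaction proceeds forward (toward products) to reach equilibrium.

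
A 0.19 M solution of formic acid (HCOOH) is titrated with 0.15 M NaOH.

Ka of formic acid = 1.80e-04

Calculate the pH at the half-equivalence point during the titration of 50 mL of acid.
pH = pKa = 3.74

At the half-equivalence point, [HA] = [A⁻], so by Henderson–Hasselbalch pH = pKa + log(1) = pKa.
pKa = −log(1.80e-04) = 3.74.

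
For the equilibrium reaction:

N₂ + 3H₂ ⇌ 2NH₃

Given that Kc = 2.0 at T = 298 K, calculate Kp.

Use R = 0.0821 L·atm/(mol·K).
K_p = 0.0033

Δn = (moles gaseous products) − (moles gaseous reactants) = -2
T = 298 K; RT = 0.0821 × 298 = 24.4658
Kp = Kc·(RT)^Δn = 2.0 × (24.4658)^-2 = 2.0 × 0.00167063 = 0.0033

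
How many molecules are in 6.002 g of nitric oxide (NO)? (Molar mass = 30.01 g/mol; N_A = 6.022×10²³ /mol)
Moles = 6.002 g ÷ 30.01 g/mol = 0.2 mol
Molecules = 0.2 mol × 6.022×10²³ /mol = 1.204e+23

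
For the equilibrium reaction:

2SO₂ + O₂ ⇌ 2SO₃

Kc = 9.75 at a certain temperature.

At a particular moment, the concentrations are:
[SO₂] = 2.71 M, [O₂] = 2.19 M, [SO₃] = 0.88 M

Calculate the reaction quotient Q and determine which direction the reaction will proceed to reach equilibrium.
Q = 0.048, Q < K, reaction proceeds forward (toward products)

Q = ([SO₃]^2) / ([SO₂]^2 × [O₂])
  = ((0.88)^2) / ((2.71)^2·(2.19)) = 0.7744/16.084 = 0.04815
Since Q = 0.04815 < Kc = 9.75, the reaction proceeds forward (toward products) to reach equilibrium.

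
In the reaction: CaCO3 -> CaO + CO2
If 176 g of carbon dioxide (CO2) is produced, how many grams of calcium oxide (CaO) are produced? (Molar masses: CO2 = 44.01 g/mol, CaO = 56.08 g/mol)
Moles of CO2 = 176 g ÷ 44.01 g/mol = 3.99909 mol
Mole ratio: 1 mol CaO / 1 mol CO2
Moles of CaO = 3.99909 × (1/1) = 3.99909 mol
Mass of CaO = 3.99909 mol × 56.08 g/mol = 224.3 g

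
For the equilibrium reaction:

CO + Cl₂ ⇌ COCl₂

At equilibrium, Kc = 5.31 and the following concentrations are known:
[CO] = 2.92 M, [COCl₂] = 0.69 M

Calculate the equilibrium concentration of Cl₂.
[Cl₂] = 0.0445 M

Kc = ([COCl₂]) / ([CO] × [Cl₂]) = 5.31
[Cl₂]^1 = (product terms)/(Kc · other reactant terms) = 0.69 / (5.31 · 2.92) = 0.044501
[Cl₂] = 0.0445 M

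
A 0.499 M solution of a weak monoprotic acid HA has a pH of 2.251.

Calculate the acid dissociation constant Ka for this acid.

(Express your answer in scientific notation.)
K_a = 6.38e-05

[H⁺] = 10^(−pH) = 10^(−2.251) = 5.610e-03 M. For HA ⇌ H⁺ + A⁻, Ka = x²/(C − x) = (5.610e-03)²/(0.499 − 5.610e-03) = 6.38e-05.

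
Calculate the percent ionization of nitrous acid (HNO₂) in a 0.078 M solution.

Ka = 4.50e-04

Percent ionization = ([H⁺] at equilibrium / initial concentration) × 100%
Percent ionization = 7.31%

Let x = [H⁺]. Ka = x²/(C - x) ⇒ x² + (4.50e-04)x - (4.50e-04)(0.078) = 0. x = 5.7038e-03. Percent = (5.7038e-03/0.078) × 100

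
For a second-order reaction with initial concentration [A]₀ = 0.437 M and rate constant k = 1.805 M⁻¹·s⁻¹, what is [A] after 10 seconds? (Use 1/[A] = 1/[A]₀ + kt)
0.0492 M

1/[A] = 1/[A]₀ + k·t = 1/0.437 + (1.805)·(10) = 2.2883 + 18.0500 = 20.3383
[A] = 1/20.3383 = 0.0492 M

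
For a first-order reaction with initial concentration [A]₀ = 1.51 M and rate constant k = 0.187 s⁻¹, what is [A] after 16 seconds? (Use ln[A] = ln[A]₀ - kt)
0.0758 M

ln[A] = ln[A]₀ - k·t = ln(1.51) - (0.187)·(16) = 0.4121 - 2.9920 = -2.5799
[A] = e^(-2.5799) = 0.0758 M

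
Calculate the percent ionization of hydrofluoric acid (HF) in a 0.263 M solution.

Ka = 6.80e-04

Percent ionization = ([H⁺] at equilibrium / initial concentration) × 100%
Percent ionization = 4.96%

Let x = [H⁺]. Ka = x²/(C - x) ⇒ x² + (6.80e-04)x - (6.80e-04)(0.263) = 0. x = 1.3037e-02. Percent = (1.3037e-02/0.263) × 100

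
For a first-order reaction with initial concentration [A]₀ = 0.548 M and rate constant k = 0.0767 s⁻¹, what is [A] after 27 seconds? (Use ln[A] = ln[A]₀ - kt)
0.0691 M

ln[A] = ln[A]₀ - k·t = ln(0.548) - (0.0767)·(27) = -0.6015 - 2.0709 = -2.6724
[A] = e^(-2.6724) = 0.0691 M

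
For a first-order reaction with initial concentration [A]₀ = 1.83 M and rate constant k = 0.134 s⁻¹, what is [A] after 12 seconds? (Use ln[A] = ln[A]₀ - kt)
0.3665 M

ln[A] = ln[A]₀ - k·t = ln(1.83) - (0.134)·(12) = 0.6043 - 1.6080 = -1.0037
[A] = e^(-1.0037) = 0.3665 M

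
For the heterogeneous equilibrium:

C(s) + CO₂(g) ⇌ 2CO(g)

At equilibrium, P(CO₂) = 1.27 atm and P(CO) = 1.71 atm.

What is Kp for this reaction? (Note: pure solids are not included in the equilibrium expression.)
K_p = 2.302

Solid C is excluded.
Kp = P(CO)²/P(CO₂) = (1.71)²/1.27 = 2.924/1.27 = 2.302.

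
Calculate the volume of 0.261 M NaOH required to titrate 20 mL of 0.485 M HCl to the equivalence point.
V_{base} = 37.2 mL

At equivalence: moles acid = moles base.
moles HCl = 0.485 M × 0.02 L = 0.0097 mol
V_NaOH = 0.0097 mol ÷ 0.261 M = 0.03716 L = 37.2 mL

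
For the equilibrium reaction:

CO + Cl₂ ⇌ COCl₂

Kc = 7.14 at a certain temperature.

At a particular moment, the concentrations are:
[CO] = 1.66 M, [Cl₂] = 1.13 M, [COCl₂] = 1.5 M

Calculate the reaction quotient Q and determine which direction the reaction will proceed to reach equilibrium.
Q = 0.800, Q < K, reaction proceeds forward (toward products)

Q = ([COCl₂]) / ([CO] × [Cl₂])
  = ((1.5)) / ((1.66)·(1.13)) = 1.5/1.8758 = 0.7997
Since Q = 0.7997 < Kc = 7.14, the reaction proceeds forward (toward products) to reach equilibrium.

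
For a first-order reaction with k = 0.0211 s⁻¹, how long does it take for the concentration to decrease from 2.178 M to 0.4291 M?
76.99 s

From ln[A] = ln[A]₀ - k·t: t = ln([A]₀/[A])/k = ln(2.178/0.4291)/0.0211 = ln(5.0757)/0.0211 = 1.6245/0.0211 = 76.99 s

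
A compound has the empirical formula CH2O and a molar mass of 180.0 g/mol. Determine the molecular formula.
Empirical formula mass of CH2O = 30.03 g/mol
Multiplier = 180.0 / 30.03 ≈ 6
Molecular formula = (CH2O) × 6 = C6H12O6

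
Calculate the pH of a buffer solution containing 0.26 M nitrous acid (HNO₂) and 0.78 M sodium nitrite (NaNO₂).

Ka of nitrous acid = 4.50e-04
pH = 3.82

pKa = -log(4.50e-04) = 3.35. pH = pKa + log([A⁻]/[HA]) = 3.35 + log(0.78/0.26)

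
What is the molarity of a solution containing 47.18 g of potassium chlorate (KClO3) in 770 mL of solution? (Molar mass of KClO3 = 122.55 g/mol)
Moles of KClO3 = 47.18 g ÷ 122.55 g/mol = 0.384986 mol
Volume = 770 mL = 0.77 L
Molarity = 0.384986 mol ÷ 0.77 L = 0.5 M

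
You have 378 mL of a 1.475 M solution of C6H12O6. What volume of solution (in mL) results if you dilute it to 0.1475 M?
Using M₁V₁ = M₂V₂:
1.475 × 378 = 0.1475 × V₂
V₂ = (1.475 × 378) / 0.1475 = 3780 mL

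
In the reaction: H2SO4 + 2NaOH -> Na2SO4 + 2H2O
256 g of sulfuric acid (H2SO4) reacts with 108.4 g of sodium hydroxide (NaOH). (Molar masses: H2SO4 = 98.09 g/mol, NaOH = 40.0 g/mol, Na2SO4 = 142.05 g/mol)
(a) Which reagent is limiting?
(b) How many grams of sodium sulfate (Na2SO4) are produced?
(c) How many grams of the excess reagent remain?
(a) NaOH, (b) 192.5 g, (c) 123.1 g

Moles of H2SO4 = 256 g ÷ 98.09 g/mol = 2.60985 mol
Moles of NaOH = 108.4 g ÷ 40.0 g/mol = 2.71 mol
Moles ÷ coefficient: H2SO4: 2.60985/1 = 2.61, NaOH: 2.71/2 = 1.355
(a) NaOH has the smaller value, so NaOH is the limiting reagent.
(b) Moles of Na2SO4 = 2.71 mol NaOH × (1/2) = 1.355 mol; mass = 1.355 mol × 142.05 g/mol = 192.5 g
(c) H2SO4 consumed = 2.71 × (1/2) = 1.355 mol; remaining = 2.60985 − 1.355 = 1.25485 mol; mass = 1.25485 mol × 98.09 g/mol = 123.1 g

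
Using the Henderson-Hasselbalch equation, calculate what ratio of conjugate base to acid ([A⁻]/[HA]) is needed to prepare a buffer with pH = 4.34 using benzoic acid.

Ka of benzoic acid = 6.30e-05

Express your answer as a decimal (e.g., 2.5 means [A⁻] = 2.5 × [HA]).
[A⁻]/[HA] = 1.378

pKa = −log(6.30e-05) = 4.2007. pH = pKa + log([A⁻]/[HA]). 4.34 = 4.2007 + log(ratio). log(ratio) = 4.34 − 4.2007 = 0.1393. ratio = 10^(0.1393) = 1.378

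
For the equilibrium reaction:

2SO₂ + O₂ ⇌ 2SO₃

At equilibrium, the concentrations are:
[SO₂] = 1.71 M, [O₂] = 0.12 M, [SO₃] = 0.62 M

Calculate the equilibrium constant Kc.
K_c = 1.0955

Kc = ([SO₃]^2) / ([SO₂]^2 × [O₂])
   = ((0.62)^2) / ((1.71)^2·(0.12))
   = 0.3844 / 0.35089 = 1.0955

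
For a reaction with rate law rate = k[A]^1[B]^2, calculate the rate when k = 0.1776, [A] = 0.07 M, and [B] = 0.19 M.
0.0004488 M/s

rate = k·[A]^1·[B]^2 = 0.1776·(0.07)^1·(0.19)^2 = 0.1776·0.07·0.0361 = 0.0004488 M/s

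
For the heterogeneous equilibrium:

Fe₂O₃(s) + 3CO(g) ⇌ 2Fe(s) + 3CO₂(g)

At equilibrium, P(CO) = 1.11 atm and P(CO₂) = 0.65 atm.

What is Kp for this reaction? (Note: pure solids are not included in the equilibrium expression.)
K_p = 0.201

Solids (Fe₂O₃, Fe) are excluded.
Kp = P(CO₂)³/P(CO)³ = (0.65)³/(1.11)³ = 0.2746/1.368 = 0.201.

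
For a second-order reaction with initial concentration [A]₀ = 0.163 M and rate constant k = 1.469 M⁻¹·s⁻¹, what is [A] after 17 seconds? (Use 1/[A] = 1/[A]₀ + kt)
0.0321 M

1/[A] = 1/[A]₀ + k·t = 1/0.163 + (1.469)·(17) = 6.1350 + 24.9730 = 31.1080
[A] = 1/31.1080 = 0.0321 M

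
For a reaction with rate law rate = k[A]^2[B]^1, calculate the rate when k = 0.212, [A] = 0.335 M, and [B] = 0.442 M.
0.01052 M/s

rate = k·[A]^2·[B]^1 = 0.212·(0.335)^2·(0.442)^1 = 0.212·0.112225·0.442 = 0.01052 M/s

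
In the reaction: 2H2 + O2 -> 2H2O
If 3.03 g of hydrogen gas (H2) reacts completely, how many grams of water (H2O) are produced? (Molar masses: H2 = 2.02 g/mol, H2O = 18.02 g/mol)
Moles of H2 = 3.03 g ÷ 2.02 g/mol = 1.5 mol
Mole ratio: 2 mol H2O / 2 mol H2
Moles of H2O = 1.5 × (2/2) = 1.5 mol
Mass of H2O = 1.5 mol × 18.02 g/mol = 27.03 g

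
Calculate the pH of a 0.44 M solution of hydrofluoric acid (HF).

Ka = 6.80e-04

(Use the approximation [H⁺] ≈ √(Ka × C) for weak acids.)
pH = 1.76

[H⁺] = √(Ka × C) = √(6.80e-04 × 0.44) = 1.7297e-02. pH = -log(1.7297e-02)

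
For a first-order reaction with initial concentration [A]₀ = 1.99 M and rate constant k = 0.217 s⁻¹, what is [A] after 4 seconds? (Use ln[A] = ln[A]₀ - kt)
0.8354 M

ln[A] = ln[A]₀ - k·t = ln(1.99) - (0.217)·(4) = 0.6881 - 0.8680 = -0.1799
[A] = e^(-0.1799) = 0.8354 M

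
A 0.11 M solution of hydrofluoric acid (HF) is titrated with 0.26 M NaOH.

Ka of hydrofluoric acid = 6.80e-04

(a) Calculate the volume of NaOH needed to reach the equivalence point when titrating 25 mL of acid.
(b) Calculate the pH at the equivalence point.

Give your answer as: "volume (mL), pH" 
V = 10.6 mL, pH = 8.03

(a) At equivalence: moles acid = moles base.
moles acid = 0.11 × 0.025 = 0.00275 mol; V_NaOH = 0.00275/0.26 = 0.01058 L = 10.6 mL.
(b) At equivalence, all acid → conjugate base A⁻ at [A⁻] = 0.00275/0.03558 = 0.0773 M.
Kb = Kw/Ka = 1.0e-14/6.80e-04 = 1.471e-11; [OH⁻] = √(Kb·[A⁻]) = 1.066e-06; pOH = 5.97; pH = 14 − pOH = 8.03.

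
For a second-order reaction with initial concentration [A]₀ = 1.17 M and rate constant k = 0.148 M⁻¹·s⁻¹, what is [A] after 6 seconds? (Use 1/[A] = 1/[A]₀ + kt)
0.5738 M

1/[A] = 1/[A]₀ + k·t = 1/1.17 + (0.148)·(6) = 0.8547 + 0.8880 = 1.7427
[A] = 1/1.7427 = 0.5738 M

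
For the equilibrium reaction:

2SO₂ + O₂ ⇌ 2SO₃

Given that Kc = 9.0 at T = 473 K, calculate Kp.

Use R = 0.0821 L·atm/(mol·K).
K_p = 0.2318

Δn = (moles gaseous products) − (moles gaseous reactants) = -1
T = 473 K; RT = 0.0821 × 473 = 38.8333
Kp = Kc·(RT)^Δn = 9.0 × (38.8333)^-1 = 9.0 × 0.0257511 = 0.2318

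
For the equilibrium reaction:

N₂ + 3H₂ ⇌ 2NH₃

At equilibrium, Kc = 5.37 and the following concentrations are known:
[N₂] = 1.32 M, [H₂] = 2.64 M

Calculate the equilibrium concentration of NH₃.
[NH₃] = 11.4204 M

Kc = ([NH₃]^2) / ([N₂] × [H₂]^3) = 5.37
[NH₃]^2 = Kc · (reactant terms)/(other product terms) = 5.37 · 24.288 / 1 = 130.42
[NH₃] = (130.42)^(1/2) = 11.4204 M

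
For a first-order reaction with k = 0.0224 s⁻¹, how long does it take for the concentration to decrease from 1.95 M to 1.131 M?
24.32 s

From ln[A] = ln[A]₀ - k·t: t = ln([A]₀/[A])/k = ln(1.95/1.131)/0.0224 = ln(1.7241)/0.0224 = 0.5447/0.0224 = 24.32 s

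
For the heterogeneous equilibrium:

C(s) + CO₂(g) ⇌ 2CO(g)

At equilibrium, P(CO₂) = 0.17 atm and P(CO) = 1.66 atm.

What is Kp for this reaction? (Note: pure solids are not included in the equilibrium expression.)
K_p = 16.209

Solid C is excluded.
Kp = P(CO)²/P(CO₂) = (1.66)²/0.17 = 2.756/0.17 = 16.209.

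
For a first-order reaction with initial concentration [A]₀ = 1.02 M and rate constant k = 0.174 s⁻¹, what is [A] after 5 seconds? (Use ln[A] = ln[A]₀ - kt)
0.4273 M

ln[A] = ln[A]₀ - k·t = ln(1.02) - (0.174)·(5) = 0.0198 - 0.8700 = -0.8502
[A] = e^(-0.8502) = 0.4273 M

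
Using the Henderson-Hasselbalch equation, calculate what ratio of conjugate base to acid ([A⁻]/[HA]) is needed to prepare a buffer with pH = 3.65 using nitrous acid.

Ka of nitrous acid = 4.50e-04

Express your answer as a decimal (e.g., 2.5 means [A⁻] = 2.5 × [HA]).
[A⁻]/[HA] = 2.010

pKa = −log(4.50e-04) = 3.3468. pH = pKa + log([A⁻]/[HA]). 3.65 = 3.3468 + log(ratio). log(ratio) = 3.65 − 3.3468 = 0.3032. ratio = 10^(0.3032) = 2.010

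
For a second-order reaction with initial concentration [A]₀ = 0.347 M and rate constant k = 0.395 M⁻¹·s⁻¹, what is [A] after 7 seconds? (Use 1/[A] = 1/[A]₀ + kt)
0.1771 M

1/[A] = 1/[A]₀ + k·t = 1/0.347 + (0.395)·(7) = 2.8818 + 2.7650 = 5.6468
[A] = 1/5.6468 = 0.1771 M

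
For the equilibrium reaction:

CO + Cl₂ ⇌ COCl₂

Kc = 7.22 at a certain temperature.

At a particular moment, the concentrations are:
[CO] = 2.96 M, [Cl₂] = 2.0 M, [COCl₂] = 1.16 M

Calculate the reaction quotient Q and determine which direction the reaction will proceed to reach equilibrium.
Q = 0.196, Q < K, reaction proceeds forward (toward products)

Q = ([COCl₂]) / ([CO] × [Cl₂])
  = ((1.16)) / ((2.96)·(2.0)) = 1.16/5.92 = 0.1959
Since Q = 0.1959 < Kc = 7.22, the reaction proceeds forward (toward products) to reach equilibrium.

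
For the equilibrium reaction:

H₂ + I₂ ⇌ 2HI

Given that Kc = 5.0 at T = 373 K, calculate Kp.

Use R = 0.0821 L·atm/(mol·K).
K_p = 5.0000

Δn = (moles gaseous products) − (moles gaseous reactants) = 0
T = 373 K; RT = 0.0821 × 373 = 30.6233
Kp = Kc·(RT)^Δn = 5.0 × (30.6233)^0 = 5.0 × 1 = 5.0000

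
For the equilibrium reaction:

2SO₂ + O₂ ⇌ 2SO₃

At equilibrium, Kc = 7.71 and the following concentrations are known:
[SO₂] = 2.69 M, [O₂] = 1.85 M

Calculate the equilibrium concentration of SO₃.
[SO₃] = 10.1593 M

Kc = ([SO₃]^2) / ([SO₂]^2 × [O₂]) = 7.71
[SO₃]^2 = Kc · (reactant terms)/(other product terms) = 7.71 · 13.387 / 1 = 103.21
[SO₃] = (103.21)^(1/2) = 10.1593 M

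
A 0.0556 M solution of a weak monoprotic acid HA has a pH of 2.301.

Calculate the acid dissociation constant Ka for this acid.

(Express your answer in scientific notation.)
K_a = 4.94e-04

[H⁺] = 10^(−pH) = 10^(−2.301) = 5.000e-03 M. For HA ⇌ H⁺ + A⁻, Ka = x²/(C − x) = (5.000e-03)²/(0.0556 − 5.000e-03) = 4.94e-04.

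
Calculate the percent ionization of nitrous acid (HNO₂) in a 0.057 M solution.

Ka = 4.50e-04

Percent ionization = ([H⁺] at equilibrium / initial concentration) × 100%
Percent ionization = 8.5%

Let x = [H⁺]. Ka = x²/(C - x) ⇒ x² + (4.50e-04)x - (4.50e-04)(0.057) = 0. x = 4.8446e-03. Percent = (4.8446e-03/0.057) × 100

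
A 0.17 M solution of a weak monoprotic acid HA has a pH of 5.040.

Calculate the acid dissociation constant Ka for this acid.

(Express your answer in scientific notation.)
K_a = 4.89e-10

[H⁺] = 10^(−pH) = 10^(−5.040) = 9.120e-06 M. For HA ⇌ H⁺ + A⁻, Ka = x²/(C − x) = (9.120e-06)²/(0.17 − 9.120e-06) = 4.89e-10.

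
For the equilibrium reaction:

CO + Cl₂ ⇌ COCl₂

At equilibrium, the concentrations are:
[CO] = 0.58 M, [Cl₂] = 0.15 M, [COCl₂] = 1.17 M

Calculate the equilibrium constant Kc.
K_c = 13.4483

Kc = ([COCl₂]) / ([CO] × [Cl₂])
   = ((1.17)) / ((0.58)·(0.15))
   = 1.17 / 0.087 = 13.4483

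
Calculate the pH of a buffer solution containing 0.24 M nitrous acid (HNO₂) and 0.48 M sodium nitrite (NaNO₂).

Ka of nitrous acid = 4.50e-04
pH = 3.65

pKa = -log(4.50e-04) = 3.35. pH = pKa + log([A⁻]/[HA]) = 3.35 + log(0.48/0.24)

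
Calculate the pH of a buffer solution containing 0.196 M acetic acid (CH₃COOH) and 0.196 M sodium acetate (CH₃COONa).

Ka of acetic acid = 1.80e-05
pH = 4.74

pKa = -log(1.80e-05) = 4.74. pH = pKa + log([A⁻]/[HA]) = 4.74 + log(0.196/0.196)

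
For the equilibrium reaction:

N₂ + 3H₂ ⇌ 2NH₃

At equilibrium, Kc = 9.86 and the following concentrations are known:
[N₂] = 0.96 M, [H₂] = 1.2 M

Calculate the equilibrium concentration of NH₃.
[NH₃] = 4.0443 M

Kc = ([NH₃]^2) / ([N₂] × [H₂]^3) = 9.86
[NH₃]^2 = Kc · (reactant terms)/(other product terms) = 9.86 · 1.6589 / 1 = 16.357
[NH₃] = (16.357)^(1/2) = 4.0443 M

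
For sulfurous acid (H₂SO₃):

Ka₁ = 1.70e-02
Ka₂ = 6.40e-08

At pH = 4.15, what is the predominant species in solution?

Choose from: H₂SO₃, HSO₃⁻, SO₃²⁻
HSO₃⁻

pKa1 = 1.77, pKa2 = 7.19. Each pKa is the crossover between adjacent species; pH = 4.15 lies in the region where HSO₃⁻ predominates.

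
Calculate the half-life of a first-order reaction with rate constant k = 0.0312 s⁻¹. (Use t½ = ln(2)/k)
22.22 s

t½ = ln(2)/k = 0.6931/0.0312 = 22.22 s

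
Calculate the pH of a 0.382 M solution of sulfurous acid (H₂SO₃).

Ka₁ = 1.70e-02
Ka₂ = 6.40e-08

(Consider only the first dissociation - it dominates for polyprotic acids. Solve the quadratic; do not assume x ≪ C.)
pH = 1.14

x² + Ka₁·x − Ka₁·C = 0 with Ka₁ = 1.70e-02, C = 0.382.
x = (−Ka₁ + √(Ka₁² + 4·Ka₁·C))/2 = 7.2532e-02 M, so pH = 1.14.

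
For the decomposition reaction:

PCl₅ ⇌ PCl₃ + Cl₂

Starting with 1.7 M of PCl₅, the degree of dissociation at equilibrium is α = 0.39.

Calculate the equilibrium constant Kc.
K_c = 0.4239

x = α·[A]₀ = 0.39 × 1.7 = 0.663 M dissociated.
At eq: [PCl₅] = 1.7 − 0.663 = 1.037 M; [PCl₃] = [Cl₂] = x = 0.663 M.
Kc = [PCl₃][Cl₂]/[PCl₅] = (0.663)²/1.037 = 0.4239.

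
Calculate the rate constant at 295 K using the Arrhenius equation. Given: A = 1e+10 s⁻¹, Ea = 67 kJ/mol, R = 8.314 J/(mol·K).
1.37e-02 s⁻¹

k = A·exp(-Ea/(R·T)) = 1e+10·exp(-67000/(8.314·295)) = 1e+10·exp(-27.3176) = 1e+10·1.3681e-12 = 1.37e-02 s⁻¹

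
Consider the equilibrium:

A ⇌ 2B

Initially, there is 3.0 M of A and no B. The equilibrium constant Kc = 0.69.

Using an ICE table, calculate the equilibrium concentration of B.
[B] = 1.277 M

ICE: [A] = 3.0 − x, [B] = 2x.
Kc = (2x)²/(3.0 − x) = 0.69 ⇒ 4x² + 0.69x − 2.07 = 0.
x = (−0.69 + √(0.69² + 4·4·2.07))/(2·4) = (−0.69 + √33.596)/8 = 0.63828.
[B] = 2x = 1.277 M.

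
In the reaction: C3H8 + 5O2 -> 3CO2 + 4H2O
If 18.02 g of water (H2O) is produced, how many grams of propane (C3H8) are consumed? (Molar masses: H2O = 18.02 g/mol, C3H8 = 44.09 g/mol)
Moles of H2O = 18.02 g ÷ 18.02 g/mol = 1 mol
Mole ratio: 1 mol C3H8 / 4 mol H2O
Moles of C3H8 = 1 × (1/4) = 0.25 mol
Mass of C3H8 = 0.25 mol × 44.09 g/mol = 11.02 g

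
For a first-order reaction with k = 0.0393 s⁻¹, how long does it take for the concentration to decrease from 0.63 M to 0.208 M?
28.20 s

From ln[A] = ln[A]₀ - k·t: t = ln([A]₀/[A])/k = ln(0.63/0.208)/0.0393 = ln(3.0288)/0.0393 = 1.1082/0.0393 = 28.20 s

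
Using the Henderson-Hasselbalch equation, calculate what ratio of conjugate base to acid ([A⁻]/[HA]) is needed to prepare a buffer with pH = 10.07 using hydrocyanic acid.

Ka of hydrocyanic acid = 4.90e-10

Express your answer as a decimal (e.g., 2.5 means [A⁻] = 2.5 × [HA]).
[A⁻]/[HA] = 5.757

pKa = −log(4.90e-10) = 9.3098. pH = pKa + log([A⁻]/[HA]). 10.07 = 9.3098 + log(ratio). log(ratio) = 10.07 − 9.3098 = 0.7602. ratio = 10^(0.7602) = 5.757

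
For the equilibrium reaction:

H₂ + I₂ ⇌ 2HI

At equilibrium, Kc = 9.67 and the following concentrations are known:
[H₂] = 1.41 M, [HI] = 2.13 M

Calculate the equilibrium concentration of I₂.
[I₂] = 0.3327 M

Kc = ([HI]^2) / ([H₂] × [I₂]) = 9.67
[I₂]^1 = (product terms)/(Kc · other reactant terms) = 4.5369 / (9.67 · 1.41) = 0.33275
[I₂] = 0.3327 M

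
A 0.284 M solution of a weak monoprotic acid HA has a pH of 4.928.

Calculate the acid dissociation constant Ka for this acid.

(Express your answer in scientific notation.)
K_a = 4.91e-10

[H⁺] = 10^(−pH) = 10^(−4.928) = 1.180e-05 M. For HA ⇌ H⁺ + A⁻, Ka = x²/(C − x) = (1.180e-05)²/(0.284 − 1.180e-05) = 4.91e-10.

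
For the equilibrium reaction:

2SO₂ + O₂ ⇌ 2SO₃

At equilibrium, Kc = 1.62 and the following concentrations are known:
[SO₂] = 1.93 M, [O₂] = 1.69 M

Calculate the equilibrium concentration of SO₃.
[SO₃] = 3.1934 M

Kc = ([SO₃]^2) / ([SO₂]^2 × [O₂]) = 1.62
[SO₃]^2 = Kc · (reactant terms)/(other product terms) = 1.62 · 6.2951 / 1 = 10.198
[SO₃] = (10.198)^(1/2) = 3.1934 M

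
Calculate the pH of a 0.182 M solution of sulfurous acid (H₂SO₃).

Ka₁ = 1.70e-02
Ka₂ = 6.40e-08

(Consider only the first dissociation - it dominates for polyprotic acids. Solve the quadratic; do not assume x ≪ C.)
pH = 1.32

x² + Ka₁·x − Ka₁·C = 0 with Ka₁ = 1.70e-02, C = 0.182.
x = (−Ka₁ + √(Ka₁² + 4·Ka₁·C))/2 = 4.7769e-02 M, so pH = 1.32.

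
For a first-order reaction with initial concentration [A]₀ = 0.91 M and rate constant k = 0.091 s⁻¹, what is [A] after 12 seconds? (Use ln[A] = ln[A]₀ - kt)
0.3053 M

ln[A] = ln[A]₀ - k·t = ln(0.91) - (0.091)·(12) = -0.0943 - 1.0920 = -1.1863
[A] = e^(-1.1863) = 0.3053 M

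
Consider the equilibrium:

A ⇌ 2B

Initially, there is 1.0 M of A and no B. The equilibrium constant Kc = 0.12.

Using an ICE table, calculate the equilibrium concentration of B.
[B] = 0.318 M

ICE: [A] = 1.0 − x, [B] = 2x.
Kc = (2x)²/(1.0 − x) = 0.12 ⇒ 4x² + 0.12x − 0.12 = 0.
x = (−0.12 + √(0.12² + 4·4·0.12))/(2·4) = (−0.12 + √1.9344)/8 = 0.15885.
[B] = 2x = 0.318 M.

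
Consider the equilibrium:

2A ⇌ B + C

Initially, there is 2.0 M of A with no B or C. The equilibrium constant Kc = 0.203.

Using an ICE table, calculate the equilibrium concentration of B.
[B] = 0.474 M

ICE: [A] = 2.0 − 2x, [B] = [C] = x.
Kc = x²/(2.0 − 2x)² = 0.203 ⇒ √Kc = x/(2.0 − 2x).
x = √0.203·2.0/(1 + 2√0.203) = 0.45056·2.0/1.9011 = 0.47399.
[B] = x = 0.474 M.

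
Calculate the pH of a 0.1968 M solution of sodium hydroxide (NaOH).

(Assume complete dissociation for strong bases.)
pH = 13.29

[OH⁻] = 0.1968 M for strong base. pOH = -log[OH⁻] = 0.71, pH = 14 - pOH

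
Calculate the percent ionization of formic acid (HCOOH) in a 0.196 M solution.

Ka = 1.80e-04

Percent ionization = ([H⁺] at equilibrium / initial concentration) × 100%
Percent ionization = 2.98%

Let x = [H⁺]. Ka = x²/(C - x) ⇒ x² + (1.80e-04)x - (1.80e-04)(0.196) = 0. x = 5.8504e-03. Percent = (5.8504e-03/0.196) × 100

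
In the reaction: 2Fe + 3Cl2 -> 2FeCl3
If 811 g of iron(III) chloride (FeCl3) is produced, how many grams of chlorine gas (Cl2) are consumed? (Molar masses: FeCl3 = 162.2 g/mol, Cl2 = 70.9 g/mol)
Moles of FeCl3 = 811 g ÷ 162.2 g/mol = 5 mol
Mole ratio: 3 mol Cl2 / 2 mol FeCl3
Moles of Cl2 = 5 × (3/2) = 7.5 mol
Mass of Cl2 = 7.5 mol × 70.9 g/mol = 531.8 g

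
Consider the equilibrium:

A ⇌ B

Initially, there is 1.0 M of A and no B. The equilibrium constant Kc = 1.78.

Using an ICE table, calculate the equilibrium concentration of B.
[B] = 0.640 M

ICE: [A] = 1.0 − x, [B] = x.
Kc = x/(1.0 − x) = 1.78 ⇒ x = 1.78·1.0/(1 + 1.78) = 1.78/2.78 = 0.6403.
[B] = x = 0.640 M.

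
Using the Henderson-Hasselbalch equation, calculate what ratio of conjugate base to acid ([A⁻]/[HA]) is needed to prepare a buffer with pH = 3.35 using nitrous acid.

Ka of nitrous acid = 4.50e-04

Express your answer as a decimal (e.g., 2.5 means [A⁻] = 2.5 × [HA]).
[A⁻]/[HA] = 1.007

pKa = −log(4.50e-04) = 3.3468. pH = pKa + log([A⁻]/[HA]). 3.35 = 3.3468 + log(ratio). log(ratio) = 3.35 − 3.3468 = 0.0032. ratio = 10^(0.0032) = 1.007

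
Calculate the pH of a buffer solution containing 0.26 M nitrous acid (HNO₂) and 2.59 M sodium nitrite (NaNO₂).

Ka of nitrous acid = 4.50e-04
pH = 4.35

pKa = -log(4.50e-04) = 3.35. pH = pKa + log([A⁻]/[HA]) = 3.35 + log(2.59/0.26)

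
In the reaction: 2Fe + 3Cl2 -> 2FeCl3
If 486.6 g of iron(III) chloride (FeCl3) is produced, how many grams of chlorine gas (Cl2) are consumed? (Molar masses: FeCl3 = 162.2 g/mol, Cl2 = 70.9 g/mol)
Moles of FeCl3 = 486.6 g ÷ 162.2 g/mol = 3 mol
Mole ratio: 3 mol Cl2 / 2 mol FeCl3
Moles of Cl2 = 3 × (3/2) = 4.5 mol
Mass of Cl2 = 4.5 mol × 70.9 g/mol = 319.1 g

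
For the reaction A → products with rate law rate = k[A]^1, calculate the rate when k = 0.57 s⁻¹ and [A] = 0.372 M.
0.212 M/s

rate = k·[A]^1 = 0.57·(0.372)^1 = 0.57·0.372 = 0.212 M/s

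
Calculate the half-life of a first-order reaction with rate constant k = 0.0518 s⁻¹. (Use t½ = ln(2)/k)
13.38 s

t½ = ln(2)/k = 0.6931/0.0518 = 13.38 s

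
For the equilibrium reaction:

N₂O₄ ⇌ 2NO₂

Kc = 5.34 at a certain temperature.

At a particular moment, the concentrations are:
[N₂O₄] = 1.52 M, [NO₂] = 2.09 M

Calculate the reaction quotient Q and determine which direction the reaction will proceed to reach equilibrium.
Q = 2.874, Q < K, reaction proceeds forward (toward products)

Q = ([NO₂]^2) / ([N₂O₄])
  = ((2.09)^2) / ((1.52)) = 4.3681/1.52 = 2.874
Since Q = 2.874 < Kc = 5.34, the reaction proceeds forward (toward products) to reach equilibrium.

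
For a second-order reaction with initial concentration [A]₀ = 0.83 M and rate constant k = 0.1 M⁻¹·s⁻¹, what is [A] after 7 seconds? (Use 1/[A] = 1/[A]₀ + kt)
0.5250 M

1/[A] = 1/[A]₀ + k·t = 1/0.83 + (0.1)·(7) = 1.2048 + 0.7000 = 1.9048
[A] = 1/1.9048 = 0.5250 M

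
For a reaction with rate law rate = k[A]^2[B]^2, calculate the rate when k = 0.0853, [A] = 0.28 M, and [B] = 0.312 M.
0.000651 M/s

rate = k·[A]^2·[B]^2 = 0.0853·(0.28)^2·(0.312)^2 = 0.0853·0.0784·0.097344 = 0.000651 M/s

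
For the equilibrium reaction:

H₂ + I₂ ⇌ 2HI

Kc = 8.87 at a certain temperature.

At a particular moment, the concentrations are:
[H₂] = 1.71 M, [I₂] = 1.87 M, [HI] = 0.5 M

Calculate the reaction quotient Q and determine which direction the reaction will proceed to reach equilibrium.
Q = 0.078, Q < K, reaction proceeds forward (toward products)

Q = ([HI]^2) / ([H₂] × [I₂])
  = ((0.5)^2) / ((1.71)·(1.87)) = 0.25/3.1977 = 0.07818
Since Q = 0.07818 < Kc = 8.87, the reaction proceeds forward (toward products) to reach equilibrium.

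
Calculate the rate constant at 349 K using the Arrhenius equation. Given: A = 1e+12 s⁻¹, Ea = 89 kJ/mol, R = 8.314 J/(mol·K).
4.77e-02 s⁻¹

k = A·exp(-Ea/(R·T)) = 1e+12·exp(-89000/(8.314·349)) = 1e+12·exp(-30.6729) = 1e+12·4.7746e-14 = 4.77e-02 s⁻¹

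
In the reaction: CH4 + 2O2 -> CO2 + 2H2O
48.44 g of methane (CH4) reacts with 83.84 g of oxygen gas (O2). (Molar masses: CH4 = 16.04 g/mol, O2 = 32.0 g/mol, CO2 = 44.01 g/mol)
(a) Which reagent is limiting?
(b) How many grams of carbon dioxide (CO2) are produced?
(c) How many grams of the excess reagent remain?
(a) O2, (b) 57.65 g, (c) 27.43 g

Moles of CH4 = 48.44 g ÷ 16.04 g/mol = 3.01995 mol
Moles of O2 = 83.84 g ÷ 32.0 g/mol = 2.62 mol
Moles ÷ coefficient: CH4: 3.01995/1 = 3.02, O2: 2.62/2 = 1.31
(a) O2 has the smaller value, so O2 is the limiting reagent.
(b) Moles of CO2 = 2.62 mol O2 × (1/2) = 1.31 mol; mass = 1.31 mol × 44.01 g/mol = 57.65 g
(c) CH4 consumed = 2.62 × (1/2) = 1.31 mol; remaining = 3.01995 − 1.31 = 1.70995 mol; mass = 1.70995 mol × 16.04 g/mol = 27.43 g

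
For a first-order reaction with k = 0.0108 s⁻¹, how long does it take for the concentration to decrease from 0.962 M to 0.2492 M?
125.07 s

From ln[A] = ln[A]₀ - k·t: t = ln([A]₀/[A])/k = ln(0.962/0.2492)/0.0108 = ln(3.8604)/0.0108 = 1.3508/0.0108 = 125.07 s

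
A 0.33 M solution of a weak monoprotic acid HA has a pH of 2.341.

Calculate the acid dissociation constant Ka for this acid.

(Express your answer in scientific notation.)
K_a = 6.39e-05

[H⁺] = 10^(−pH) = 10^(−2.341) = 4.560e-03 M. For HA ⇌ H⁺ + A⁻, Ka = x²/(C − x) = (4.560e-03)²/(0.33 − 4.560e-03) = 6.39e-05.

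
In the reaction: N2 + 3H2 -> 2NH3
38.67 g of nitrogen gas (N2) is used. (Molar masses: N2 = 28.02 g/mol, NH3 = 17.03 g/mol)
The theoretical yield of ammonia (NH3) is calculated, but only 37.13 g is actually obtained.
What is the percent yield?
Moles of N2 = 38.67 g ÷ 28.02 g/mol = 1.38009 mol
Mole ratio: 2 mol NH3 / 1 mol N2
Moles of NH3 = 1.38009 × (2/1) = 2.76017 mol
Theoretical yield = 2.76017 mol × 17.03 g/mol = 47.006 g
Actual yield = 37.13 g
Percent yield = (37.13 / 47.006) × 100% = 79.0%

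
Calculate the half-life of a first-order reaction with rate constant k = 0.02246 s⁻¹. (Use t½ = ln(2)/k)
30.86 s

t½ = ln(2)/k = 0.6931/0.02246 = 30.86 s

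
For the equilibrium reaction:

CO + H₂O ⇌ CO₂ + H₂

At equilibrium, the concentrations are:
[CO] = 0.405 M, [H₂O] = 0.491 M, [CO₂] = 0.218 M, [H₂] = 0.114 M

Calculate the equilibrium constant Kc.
K_c = 0.1250

Kc = ([CO₂] × [H₂]) / ([CO] × [H₂O])
   = ((0.218)·(0.114)) / ((0.405)·(0.491))
   = 0.024852 / 0.19886 = 0.1250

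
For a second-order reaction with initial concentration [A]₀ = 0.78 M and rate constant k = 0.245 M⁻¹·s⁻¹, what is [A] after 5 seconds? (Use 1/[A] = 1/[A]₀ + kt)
0.3989 M

1/[A] = 1/[A]₀ + k·t = 1/0.78 + (0.245)·(5) = 1.2821 + 1.2250 = 2.5071
[A] = 1/2.5071 = 0.3989 M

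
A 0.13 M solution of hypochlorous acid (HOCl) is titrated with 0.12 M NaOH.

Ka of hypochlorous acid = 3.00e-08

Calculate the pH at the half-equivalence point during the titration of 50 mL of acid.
pH = pKa = 7.52

At the half-equivalence point, [HA] = [A⁻], so by Henderson–Hasselbalch pH = pKa + log(1) = pKa.
pKa = −log(3.00e-08) = 7.52.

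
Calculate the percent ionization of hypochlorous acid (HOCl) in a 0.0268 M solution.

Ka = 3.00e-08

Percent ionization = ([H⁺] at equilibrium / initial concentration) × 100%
Percent ionization = 0.106%

Let x = [H⁺]. Ka = x²/(C - x) ⇒ x² + (3.00e-08)x - (3.00e-08)(0.0268) = 0. x = 2.8340e-05. Percent = (2.8340e-05/0.0268) × 100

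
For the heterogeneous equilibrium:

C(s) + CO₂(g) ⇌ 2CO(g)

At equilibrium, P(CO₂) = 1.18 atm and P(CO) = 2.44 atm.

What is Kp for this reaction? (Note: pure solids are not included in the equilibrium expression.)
K_p = 5.045

Solid C is excluded.
Kp = P(CO)²/P(CO₂) = (2.44)²/1.18 = 5.954/1.18 = 5.045.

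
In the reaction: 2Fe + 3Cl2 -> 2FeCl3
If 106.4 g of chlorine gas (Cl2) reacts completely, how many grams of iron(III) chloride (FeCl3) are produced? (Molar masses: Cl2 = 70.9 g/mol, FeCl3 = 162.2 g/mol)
Moles of Cl2 = 106.4 g ÷ 70.9 g/mol = 1.50071 mol
Mole ratio: 2 mol FeCl3 / 3 mol Cl2
Moles of FeCl3 = 1.50071 × (2/3) = 1.00047 mol
Mass of FeCl3 = 1.00047 mol × 162.2 g/mol = 162.3 g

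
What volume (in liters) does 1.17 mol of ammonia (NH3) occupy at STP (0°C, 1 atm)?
At STP, 1 mol of gas occupies 22.4 L
Volume = 1.17 mol × 22.4 L/mol = 26.21 L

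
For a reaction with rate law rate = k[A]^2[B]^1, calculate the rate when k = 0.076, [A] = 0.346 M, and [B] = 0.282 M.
0.002566 M/s

rate = k·[A]^2·[B]^1 = 0.076·(0.346)^2·(0.282)^1 = 0.076·0.119716·0.282 = 0.002566 M/s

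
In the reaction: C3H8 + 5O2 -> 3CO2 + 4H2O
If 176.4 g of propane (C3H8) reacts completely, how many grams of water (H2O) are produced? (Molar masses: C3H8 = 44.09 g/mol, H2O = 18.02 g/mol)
Moles of C3H8 = 176.4 g ÷ 44.09 g/mol = 4.00091 mol
Mole ratio: 4 mol H2O / 1 mol C3H8
Moles of H2O = 4.00091 × (4/1) = 16.0036 mol
Mass of H2O = 16.0036 mol × 18.02 g/mol = 288.4 g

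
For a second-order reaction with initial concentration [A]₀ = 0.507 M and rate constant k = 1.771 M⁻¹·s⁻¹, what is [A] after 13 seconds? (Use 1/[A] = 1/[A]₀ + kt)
0.0400 M

1/[A] = 1/[A]₀ + k·t = 1/0.507 + (1.771)·(13) = 1.9724 + 23.0230 = 24.9954
[A] = 1/24.9954 = 0.0400 M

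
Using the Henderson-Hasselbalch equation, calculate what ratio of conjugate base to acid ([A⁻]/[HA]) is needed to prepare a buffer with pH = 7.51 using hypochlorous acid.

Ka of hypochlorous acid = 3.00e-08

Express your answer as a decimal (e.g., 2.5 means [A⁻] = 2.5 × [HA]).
[A⁻]/[HA] = 0.971

pKa = −log(3.00e-08) = 7.5229. pH = pKa + log([A⁻]/[HA]). 7.51 = 7.5229 + log(ratio). log(ratio) = 7.51 − 7.5229 = -0.0129. ratio = 10^(-0.0129) = 0.971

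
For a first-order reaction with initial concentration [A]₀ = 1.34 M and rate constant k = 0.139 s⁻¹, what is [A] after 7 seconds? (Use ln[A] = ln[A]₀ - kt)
0.5064 M

ln[A] = ln[A]₀ - k·t = ln(1.34) - (0.139)·(7) = 0.2927 - 0.9730 = -0.6803
[A] = e^(-0.6803) = 0.5064 M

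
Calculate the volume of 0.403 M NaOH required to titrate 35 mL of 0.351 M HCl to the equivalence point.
V_{base} = 30.5 mL

At equivalence: moles acid = moles base.
moles HCl = 0.351 M × 0.035 L = 0.012285 mol
V_NaOH = 0.012285 mol ÷ 0.403 M = 0.03048 L = 30.5 mL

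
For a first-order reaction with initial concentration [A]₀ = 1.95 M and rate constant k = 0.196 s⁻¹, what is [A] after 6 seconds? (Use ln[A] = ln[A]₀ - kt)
0.6016 M

ln[A] = ln[A]₀ - k·t = ln(1.95) - (0.196)·(6) = 0.6678 - 1.1760 = -0.5082
[A] = e^(-0.5082) = 0.6016 M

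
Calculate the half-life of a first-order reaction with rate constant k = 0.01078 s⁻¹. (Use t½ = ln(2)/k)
64.30 s

t½ = ln(2)/k = 0.6931/0.01078 = 64.30 s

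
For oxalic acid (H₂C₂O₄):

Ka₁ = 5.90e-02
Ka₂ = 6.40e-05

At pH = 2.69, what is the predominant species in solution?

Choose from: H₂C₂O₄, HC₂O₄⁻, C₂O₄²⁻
HC₂O₄⁻

pKa1 = 1.23, pKa2 = 4.19. Each pKa is the crossover between adjacent species; pH = 2.69 lies in the region where HC₂O₄⁻ predominates.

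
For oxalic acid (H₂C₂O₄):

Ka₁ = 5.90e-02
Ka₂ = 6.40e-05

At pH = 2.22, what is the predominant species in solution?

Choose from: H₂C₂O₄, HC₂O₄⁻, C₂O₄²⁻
HC₂O₄⁻

pKa1 = 1.23, pKa2 = 4.19. Each pKa is the crossover between adjacent species; pH = 2.22 lies in the region where HC₂O₄⁻ predominates.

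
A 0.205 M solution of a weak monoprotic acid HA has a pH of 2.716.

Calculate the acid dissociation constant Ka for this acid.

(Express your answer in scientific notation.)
K_a = 1.82e-05

[H⁺] = 10^(−pH) = 10^(−2.716) = 1.923e-03 M. For HA ⇌ H⁺ + A⁻, Ka = x²/(C − x) = (1.923e-03)²/(0.205 − 1.923e-03) = 1.82e-05.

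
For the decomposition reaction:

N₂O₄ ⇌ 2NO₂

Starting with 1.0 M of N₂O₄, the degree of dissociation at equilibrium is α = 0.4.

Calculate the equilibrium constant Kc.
K_c = 1.0667

x = α·[A]₀ = 0.4 × 1.0 = 0.4 M dissociated.
At eq: [N₂O₄] = 1.0 − 0.4 = 0.6 M; [NO₂] = 2x = 0.8 M.
Kc = [NO₂]²/[N₂O₄] = (0.8)²/0.6 = 1.067.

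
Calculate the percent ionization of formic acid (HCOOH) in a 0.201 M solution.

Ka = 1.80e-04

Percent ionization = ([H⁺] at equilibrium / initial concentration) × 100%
Percent ionization = 2.95%

Let x = [H⁺]. Ka = x²/(C - x) ⇒ x² + (1.80e-04)x - (1.80e-04)(0.201) = 0. x = 5.9257e-03. Percent = (5.9257e-03/0.201) × 100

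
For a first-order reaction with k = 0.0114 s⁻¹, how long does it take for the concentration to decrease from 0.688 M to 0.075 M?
194.41 s

From ln[A] = ln[A]₀ - k·t: t = ln([A]₀/[A])/k = ln(0.688/0.075)/0.0114 = ln(9.1733)/0.0114 = 2.2163/0.0114 = 194.41 s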